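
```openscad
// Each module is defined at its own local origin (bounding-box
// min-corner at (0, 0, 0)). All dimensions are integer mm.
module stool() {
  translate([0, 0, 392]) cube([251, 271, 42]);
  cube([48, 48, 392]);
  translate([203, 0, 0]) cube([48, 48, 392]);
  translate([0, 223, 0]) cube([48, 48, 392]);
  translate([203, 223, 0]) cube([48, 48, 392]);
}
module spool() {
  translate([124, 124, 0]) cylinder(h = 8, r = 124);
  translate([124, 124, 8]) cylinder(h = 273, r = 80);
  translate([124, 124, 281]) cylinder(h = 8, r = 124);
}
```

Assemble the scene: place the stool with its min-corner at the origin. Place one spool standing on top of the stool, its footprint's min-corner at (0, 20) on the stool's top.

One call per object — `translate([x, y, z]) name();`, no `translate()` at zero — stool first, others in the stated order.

stool();
translate([0, 20, 434]) spool();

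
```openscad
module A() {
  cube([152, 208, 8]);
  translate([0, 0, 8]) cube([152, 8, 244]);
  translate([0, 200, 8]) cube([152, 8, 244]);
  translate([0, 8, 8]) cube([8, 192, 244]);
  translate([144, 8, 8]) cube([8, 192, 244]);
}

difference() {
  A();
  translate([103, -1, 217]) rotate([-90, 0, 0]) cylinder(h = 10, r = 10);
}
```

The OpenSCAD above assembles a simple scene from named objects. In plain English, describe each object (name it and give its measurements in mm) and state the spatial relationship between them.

A is an open-topped rectangular box: outside dimensions 152×208×252 mm, with a uniform wall and base thickness of 8 mm. The base is a full 152×208 slab on the floor; four walls sit on top of the base. The front and back walls (the −y and +y sides) span the full width; the two side walls fit between them.

The open box has a circular hole of radius 10 mm through its front wall, centred at (x = 103, z = 217).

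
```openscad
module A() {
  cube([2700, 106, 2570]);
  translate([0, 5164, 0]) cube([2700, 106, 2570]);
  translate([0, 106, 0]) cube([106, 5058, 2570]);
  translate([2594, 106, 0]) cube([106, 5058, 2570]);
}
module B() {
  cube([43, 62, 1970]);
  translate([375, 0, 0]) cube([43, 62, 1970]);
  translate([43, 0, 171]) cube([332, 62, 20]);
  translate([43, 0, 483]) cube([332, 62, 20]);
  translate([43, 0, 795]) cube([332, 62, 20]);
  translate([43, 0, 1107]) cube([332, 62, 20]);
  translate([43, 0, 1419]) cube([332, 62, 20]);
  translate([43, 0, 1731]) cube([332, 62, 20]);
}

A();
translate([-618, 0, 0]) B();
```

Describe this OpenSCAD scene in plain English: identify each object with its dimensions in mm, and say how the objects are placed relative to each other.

A is the wall frame of a small rectangular building: four walls, each 2570 mm tall and 106 mm thick, enclosing a footprint 2700 mm (x) by 5270 mm (y) outside-to-outside, with no floor or roof. The front and back walls (the −y and +y sides) span the full width; the two side walls fit between them.

B is a wooden ladder with two side rails of 43×62 mm section and 1970 mm height, set 418 mm apart overall. Between them run 6 rectangular rungs (62 mm deep, 20 mm thick), front faces flush with the rails' −y face. The bottom of the first rung is 171 mm above the floor and each subsequent rung is 312 mm higher than the one below.

The ladder is on the floor beside the house frame on its −x side.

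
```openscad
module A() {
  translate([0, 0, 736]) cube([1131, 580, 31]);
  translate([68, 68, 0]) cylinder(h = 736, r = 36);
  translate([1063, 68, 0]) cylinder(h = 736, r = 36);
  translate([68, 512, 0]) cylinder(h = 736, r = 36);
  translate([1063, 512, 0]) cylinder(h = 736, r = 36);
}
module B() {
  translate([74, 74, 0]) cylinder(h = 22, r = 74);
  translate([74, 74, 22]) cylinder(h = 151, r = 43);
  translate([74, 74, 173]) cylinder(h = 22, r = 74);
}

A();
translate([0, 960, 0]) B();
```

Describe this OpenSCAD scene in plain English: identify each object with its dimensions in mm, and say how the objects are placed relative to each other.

A is a table: top 1131 mm (x) × 580 mm (y), 31 mm thick, upper face at z = 767 mm, on four round legs of 72 mm diameter, each leg's bounding box inset 32 mm from the nearest pair of top edges, running from z = 0 to the bottom of the top.

B is a spool: two coaxial disc flanges of radius 74 mm and thickness 22 mm, joined by a core cylinder of radius 43 mm and height 151 mm. The lower flange rests on z = 0 and the three cylinders share a vertical axis.

The spool is on the floor beside the table on its +y side.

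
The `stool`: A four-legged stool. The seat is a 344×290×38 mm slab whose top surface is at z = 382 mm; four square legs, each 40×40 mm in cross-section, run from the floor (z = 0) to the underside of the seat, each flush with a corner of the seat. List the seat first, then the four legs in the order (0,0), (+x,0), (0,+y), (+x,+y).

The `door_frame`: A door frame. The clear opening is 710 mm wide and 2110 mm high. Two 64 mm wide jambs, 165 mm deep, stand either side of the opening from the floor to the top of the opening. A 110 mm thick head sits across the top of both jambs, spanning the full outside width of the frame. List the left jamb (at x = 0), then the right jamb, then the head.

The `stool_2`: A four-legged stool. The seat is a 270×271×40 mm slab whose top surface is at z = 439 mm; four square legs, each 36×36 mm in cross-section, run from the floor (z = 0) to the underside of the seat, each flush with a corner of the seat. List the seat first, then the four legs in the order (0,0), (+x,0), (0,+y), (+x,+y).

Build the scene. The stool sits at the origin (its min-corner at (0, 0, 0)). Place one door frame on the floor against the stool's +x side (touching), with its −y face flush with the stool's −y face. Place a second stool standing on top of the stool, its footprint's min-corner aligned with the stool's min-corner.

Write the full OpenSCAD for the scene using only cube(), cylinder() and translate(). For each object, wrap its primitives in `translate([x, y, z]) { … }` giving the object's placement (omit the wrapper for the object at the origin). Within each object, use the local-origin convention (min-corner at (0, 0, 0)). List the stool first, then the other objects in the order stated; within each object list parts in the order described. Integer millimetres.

translate([0, 0, 344]) cube([344, 290, 38]);
cube([40, 40, 344]);
translate([304, 0, 0]) cube([40, 40, 344]);
translate([0, 250, 0]) cube([40, 40, 344]);
translate([304, 250, 0]) cube([40, 40, 344]);
translate([344, 0, 0]) {
  cube([64, 165, 2110]);
  translate([774, 0, 0]) cube([64, 165, 2110]);
  translate([0, 0, 2110]) cube([838, 165, 110]);
}
translate([0, 0, 382]) {
  translate([0, 0, 399]) cube([270, 271, 40]);
  cube([36, 36, 399]);
  translate([234, 0, 0]) cube([36, 36, 399]);
  translate([0, 235, 0]) cube([36, 36, 399]);
  translate([234, 235, 0]) cube([36, 36, 399]);
}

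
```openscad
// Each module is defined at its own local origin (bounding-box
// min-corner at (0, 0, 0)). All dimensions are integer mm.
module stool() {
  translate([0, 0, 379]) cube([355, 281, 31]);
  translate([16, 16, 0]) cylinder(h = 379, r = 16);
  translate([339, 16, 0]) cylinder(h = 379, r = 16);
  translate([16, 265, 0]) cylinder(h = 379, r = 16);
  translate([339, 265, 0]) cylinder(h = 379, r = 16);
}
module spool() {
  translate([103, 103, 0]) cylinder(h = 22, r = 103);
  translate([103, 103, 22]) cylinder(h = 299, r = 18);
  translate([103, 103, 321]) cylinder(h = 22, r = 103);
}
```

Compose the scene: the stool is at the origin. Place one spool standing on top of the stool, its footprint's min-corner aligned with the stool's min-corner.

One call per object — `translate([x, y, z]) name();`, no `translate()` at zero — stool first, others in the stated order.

stool();
translate([0, 0, 410]) spool();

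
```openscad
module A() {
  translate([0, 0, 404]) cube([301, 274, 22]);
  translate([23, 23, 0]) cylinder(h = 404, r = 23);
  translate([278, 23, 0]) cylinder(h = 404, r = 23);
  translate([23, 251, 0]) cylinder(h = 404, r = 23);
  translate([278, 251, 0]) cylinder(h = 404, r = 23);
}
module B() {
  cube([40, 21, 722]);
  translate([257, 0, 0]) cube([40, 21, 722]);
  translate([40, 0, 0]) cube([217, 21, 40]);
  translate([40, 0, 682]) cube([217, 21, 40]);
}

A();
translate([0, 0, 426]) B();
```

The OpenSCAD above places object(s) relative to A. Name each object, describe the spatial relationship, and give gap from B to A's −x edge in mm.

A is a stool. B is a picture frame. The picture frame is on top of the stool. The gap from the picture frame to the stool's −x edge is 0 mm.

The picture frame's min-x is at 0; the stool's min-x is 0; gap = 0 mm.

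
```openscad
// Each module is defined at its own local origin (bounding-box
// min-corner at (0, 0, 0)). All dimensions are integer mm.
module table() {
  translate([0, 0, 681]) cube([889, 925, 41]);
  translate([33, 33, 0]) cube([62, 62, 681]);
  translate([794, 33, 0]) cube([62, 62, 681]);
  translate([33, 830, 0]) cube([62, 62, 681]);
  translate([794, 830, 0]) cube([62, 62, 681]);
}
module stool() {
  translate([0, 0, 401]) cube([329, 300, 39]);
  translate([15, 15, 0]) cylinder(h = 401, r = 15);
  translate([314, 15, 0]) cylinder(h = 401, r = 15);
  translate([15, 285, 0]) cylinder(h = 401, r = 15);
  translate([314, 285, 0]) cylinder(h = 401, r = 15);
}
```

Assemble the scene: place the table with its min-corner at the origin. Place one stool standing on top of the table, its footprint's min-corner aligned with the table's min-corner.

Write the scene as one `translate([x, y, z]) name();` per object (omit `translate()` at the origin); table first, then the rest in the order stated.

table();
translate([0, 0, 722]) stool();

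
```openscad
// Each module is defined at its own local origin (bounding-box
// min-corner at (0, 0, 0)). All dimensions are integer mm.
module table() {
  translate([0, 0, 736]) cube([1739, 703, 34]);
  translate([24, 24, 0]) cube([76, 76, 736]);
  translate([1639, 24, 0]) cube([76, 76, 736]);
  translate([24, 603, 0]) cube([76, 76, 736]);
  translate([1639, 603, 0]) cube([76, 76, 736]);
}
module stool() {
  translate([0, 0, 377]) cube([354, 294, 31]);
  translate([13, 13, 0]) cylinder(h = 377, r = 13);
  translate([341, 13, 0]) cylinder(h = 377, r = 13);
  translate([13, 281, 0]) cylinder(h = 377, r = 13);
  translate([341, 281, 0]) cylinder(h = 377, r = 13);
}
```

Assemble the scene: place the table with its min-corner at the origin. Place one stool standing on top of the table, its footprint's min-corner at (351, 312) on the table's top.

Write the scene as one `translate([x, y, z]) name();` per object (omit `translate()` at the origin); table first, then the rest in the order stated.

table();
translate([351, 312, 770]) stool();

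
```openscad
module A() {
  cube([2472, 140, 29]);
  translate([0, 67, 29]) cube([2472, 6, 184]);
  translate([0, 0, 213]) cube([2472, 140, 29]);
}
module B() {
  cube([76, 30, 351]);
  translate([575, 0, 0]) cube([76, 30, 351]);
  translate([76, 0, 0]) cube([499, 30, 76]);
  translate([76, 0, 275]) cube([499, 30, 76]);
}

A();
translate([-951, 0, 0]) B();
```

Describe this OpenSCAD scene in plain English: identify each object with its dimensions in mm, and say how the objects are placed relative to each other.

A is an I-beam lying along x, 2472 mm long. Overall section height 242 mm. Two flanges 140 mm wide (y) and 29 mm thick, one on the floor and one at the top; a web 6 mm thick runs between them, centred on the flange width.

B is a picture frame with a 499×199 mm rectangular opening (x by z) and a uniform 76 mm border on every side. Frame depth is 30 mm along y. It is built from two vertical stiles running the full outside height and two horizontal rails spanning the gap between the stiles.

The picture frame is on the floor beside the I-beam on its −x side.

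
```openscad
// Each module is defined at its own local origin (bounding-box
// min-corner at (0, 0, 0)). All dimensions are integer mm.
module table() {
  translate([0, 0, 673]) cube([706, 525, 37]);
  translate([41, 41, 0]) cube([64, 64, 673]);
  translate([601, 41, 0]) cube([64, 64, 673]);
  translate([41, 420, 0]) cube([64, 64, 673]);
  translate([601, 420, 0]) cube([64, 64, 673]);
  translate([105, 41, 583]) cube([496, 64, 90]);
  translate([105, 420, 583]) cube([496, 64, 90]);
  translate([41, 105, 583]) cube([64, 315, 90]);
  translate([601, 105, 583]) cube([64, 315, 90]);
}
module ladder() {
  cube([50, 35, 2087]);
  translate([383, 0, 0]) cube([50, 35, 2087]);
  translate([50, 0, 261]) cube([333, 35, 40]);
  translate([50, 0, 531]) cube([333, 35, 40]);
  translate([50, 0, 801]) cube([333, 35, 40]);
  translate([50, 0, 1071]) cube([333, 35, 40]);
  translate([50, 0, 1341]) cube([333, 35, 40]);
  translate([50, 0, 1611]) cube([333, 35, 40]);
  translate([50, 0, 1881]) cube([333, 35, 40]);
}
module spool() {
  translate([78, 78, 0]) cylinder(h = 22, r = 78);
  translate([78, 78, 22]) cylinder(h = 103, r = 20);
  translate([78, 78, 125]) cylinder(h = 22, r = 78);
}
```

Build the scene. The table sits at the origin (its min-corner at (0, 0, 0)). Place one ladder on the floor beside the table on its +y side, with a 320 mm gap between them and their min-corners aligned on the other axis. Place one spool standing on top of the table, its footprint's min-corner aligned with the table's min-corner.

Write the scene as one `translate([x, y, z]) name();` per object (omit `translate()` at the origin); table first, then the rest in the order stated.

table();
translate([0, 845, 0]) ladder();
translate([0, 0, 710]) spool();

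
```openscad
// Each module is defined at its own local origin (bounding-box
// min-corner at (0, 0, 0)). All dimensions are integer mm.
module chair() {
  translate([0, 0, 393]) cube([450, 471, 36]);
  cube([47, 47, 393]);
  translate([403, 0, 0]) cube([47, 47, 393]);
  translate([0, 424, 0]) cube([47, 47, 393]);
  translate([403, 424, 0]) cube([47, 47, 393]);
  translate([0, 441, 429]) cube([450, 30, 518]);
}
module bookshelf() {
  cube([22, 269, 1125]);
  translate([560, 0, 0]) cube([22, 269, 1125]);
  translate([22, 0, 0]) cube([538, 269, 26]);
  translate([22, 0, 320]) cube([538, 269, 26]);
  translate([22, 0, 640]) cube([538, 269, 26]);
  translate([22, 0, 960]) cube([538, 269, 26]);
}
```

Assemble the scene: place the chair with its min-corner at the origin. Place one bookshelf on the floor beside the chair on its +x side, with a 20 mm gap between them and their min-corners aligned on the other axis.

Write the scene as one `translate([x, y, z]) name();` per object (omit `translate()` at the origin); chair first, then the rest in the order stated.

chair();
translate([470, 0, 0]) bookshelf();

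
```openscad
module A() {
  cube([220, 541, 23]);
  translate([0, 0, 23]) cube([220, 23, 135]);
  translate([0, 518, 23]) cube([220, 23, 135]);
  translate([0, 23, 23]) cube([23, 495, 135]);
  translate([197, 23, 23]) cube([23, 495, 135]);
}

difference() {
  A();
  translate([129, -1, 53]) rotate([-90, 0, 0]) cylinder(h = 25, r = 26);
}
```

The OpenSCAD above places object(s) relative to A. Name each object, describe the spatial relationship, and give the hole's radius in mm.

The subtracted cylinder has r = 26 mm.

A is an open box. The open box has a circular hole through its front wall. The hole's radius is 26 mm.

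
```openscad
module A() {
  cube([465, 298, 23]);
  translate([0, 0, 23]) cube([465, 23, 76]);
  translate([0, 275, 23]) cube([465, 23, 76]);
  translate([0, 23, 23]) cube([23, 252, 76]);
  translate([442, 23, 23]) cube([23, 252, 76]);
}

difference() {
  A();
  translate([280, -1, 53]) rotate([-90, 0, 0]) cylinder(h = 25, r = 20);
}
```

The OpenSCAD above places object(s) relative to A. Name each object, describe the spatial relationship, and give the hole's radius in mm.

A is an open box. The open box has a circular hole through its front wall. The hole's radius is 20 mm.

The subtracted cylinder has r = 20 mm.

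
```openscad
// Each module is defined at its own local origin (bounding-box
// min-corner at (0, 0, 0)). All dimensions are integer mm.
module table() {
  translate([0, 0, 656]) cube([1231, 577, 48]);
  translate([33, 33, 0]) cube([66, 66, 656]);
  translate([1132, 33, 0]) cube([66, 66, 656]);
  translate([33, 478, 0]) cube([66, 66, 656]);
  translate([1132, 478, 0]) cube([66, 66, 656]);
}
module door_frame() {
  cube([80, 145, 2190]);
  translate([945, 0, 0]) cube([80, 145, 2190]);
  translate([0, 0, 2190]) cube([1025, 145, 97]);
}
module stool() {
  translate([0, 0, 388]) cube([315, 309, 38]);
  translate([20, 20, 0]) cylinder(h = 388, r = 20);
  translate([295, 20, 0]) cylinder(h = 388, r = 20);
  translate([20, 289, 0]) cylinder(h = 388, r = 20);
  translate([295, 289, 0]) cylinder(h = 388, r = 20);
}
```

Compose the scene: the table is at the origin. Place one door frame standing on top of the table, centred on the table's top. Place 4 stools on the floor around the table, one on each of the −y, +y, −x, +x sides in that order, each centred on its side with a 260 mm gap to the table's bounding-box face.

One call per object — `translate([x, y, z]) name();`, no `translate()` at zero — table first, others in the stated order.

table();
translate([103, 216, 704]) door_frame();
translate([458, -569, 0]) stool();
translate([458, 837, 0]) stool();
translate([-575, 134, 0]) stool();
translate([1491, 134, 0]) stool();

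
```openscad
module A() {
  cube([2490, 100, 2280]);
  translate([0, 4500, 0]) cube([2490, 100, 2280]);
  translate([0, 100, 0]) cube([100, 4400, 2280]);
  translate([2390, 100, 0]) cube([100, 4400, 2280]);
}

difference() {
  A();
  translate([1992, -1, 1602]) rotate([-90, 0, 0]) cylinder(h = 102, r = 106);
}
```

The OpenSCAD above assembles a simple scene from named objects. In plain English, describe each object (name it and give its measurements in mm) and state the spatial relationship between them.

A is a box-shaped house frame (walls only): outside footprint 2490×4600 mm, wall height 2280 mm, wall thickness 100 mm. The two y-facing walls run the full x-width; the two x-facing walls fit between the inner faces of the y-facing walls.

The house frame has a circular hole of radius 106 mm through its front wall, centred at (x = 1992, z = 1602).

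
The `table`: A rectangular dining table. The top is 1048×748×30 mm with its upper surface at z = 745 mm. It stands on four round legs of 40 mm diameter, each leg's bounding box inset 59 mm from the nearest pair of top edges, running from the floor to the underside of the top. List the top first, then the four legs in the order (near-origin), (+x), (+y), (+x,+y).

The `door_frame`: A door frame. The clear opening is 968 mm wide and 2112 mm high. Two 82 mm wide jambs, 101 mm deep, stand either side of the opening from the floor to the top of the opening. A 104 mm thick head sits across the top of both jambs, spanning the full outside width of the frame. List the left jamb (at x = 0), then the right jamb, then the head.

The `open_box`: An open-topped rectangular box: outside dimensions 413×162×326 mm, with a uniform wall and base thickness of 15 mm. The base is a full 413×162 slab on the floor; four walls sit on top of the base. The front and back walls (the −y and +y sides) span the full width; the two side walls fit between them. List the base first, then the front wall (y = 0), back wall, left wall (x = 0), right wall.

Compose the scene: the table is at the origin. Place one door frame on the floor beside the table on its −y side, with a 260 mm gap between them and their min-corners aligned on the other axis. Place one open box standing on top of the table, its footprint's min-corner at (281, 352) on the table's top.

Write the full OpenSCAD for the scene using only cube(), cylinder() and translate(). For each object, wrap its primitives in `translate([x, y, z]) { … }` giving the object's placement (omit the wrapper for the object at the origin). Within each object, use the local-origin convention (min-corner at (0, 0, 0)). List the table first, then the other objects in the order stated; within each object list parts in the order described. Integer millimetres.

translate([0, 0, 715]) cube([1048, 748, 30]);
translate([79, 79, 0]) cylinder(h = 715, r = 20);
translate([969, 79, 0]) cylinder(h = 715, r = 20);
translate([79, 669, 0]) cylinder(h = 715, r = 20);
translate([969, 669, 0]) cylinder(h = 715, r = 20);
translate([0, -361, 0]) {
  cube([82, 101, 2112]);
  translate([1050, 0, 0]) cube([82, 101, 2112]);
  translate([0, 0, 2112]) cube([1132, 101, 104]);
}
translate([281, 352, 745]) {
  cube([413, 162, 15]);
  translate([0, 0, 15]) cube([413, 15, 311]);
  translate([0, 147, 15]) cube([413, 15, 311]);
  translate([0, 15, 15]) cube([15, 132, 311]);
  translate([398, 15, 15]) cube([15, 132, 311]);
}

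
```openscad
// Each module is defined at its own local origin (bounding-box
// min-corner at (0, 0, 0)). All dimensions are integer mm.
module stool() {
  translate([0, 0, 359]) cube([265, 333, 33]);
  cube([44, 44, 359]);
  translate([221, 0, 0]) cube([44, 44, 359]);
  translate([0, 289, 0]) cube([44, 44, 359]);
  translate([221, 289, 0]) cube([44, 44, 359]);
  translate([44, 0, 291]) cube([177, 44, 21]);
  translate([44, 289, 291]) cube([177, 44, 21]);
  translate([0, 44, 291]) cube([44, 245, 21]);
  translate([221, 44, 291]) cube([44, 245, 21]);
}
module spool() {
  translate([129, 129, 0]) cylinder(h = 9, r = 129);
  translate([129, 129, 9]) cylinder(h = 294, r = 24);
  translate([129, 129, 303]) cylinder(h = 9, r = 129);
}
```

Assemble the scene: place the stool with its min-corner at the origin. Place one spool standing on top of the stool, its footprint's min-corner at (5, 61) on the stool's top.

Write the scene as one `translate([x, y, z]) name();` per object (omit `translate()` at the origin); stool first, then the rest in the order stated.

stool();
translate([5, 61, 392]) spool();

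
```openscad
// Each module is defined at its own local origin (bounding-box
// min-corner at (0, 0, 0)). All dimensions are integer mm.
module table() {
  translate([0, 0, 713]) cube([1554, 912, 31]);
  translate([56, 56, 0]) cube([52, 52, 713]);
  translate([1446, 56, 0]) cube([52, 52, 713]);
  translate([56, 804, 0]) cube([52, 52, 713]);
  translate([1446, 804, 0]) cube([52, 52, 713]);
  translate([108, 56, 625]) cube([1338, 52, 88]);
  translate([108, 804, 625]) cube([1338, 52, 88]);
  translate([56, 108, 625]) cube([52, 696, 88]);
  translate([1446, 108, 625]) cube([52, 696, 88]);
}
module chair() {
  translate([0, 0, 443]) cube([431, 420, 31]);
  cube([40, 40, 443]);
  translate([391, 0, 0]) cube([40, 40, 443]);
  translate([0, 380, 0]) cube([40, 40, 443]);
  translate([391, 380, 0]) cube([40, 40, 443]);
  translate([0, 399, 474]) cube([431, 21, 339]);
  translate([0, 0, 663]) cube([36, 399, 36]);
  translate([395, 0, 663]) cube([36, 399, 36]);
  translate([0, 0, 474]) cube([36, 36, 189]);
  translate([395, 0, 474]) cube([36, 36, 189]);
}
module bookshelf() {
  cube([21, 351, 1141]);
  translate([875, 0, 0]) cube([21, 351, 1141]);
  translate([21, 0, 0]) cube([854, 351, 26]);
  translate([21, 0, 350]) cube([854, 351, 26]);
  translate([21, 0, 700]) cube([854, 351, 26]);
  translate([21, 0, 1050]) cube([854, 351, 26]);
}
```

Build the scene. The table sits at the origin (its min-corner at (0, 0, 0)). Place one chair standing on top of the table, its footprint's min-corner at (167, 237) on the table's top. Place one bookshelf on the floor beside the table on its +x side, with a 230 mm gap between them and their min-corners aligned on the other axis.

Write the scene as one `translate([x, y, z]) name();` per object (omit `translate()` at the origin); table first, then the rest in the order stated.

table();
translate([167, 237, 744]) chair();
translate([1784, 0, 0]) bookshelf();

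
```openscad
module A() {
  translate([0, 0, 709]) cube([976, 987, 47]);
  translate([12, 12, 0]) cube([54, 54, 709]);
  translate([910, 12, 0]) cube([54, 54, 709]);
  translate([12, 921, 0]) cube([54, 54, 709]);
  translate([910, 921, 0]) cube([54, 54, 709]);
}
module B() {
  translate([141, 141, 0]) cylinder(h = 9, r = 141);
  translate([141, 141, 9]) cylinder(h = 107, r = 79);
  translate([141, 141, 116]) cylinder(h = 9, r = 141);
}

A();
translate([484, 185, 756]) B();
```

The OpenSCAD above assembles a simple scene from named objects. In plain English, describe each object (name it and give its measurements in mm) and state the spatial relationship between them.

A is a rectangular dining table. The top is 976×987×47 mm with its upper surface at z = 756 mm. It stands on four 54×54 mm square legs, each inset 12 mm from the nearest pair of top edges, running from the floor to the underside of the top.

B is a spool: two coaxial disc flanges of radius 141 mm and thickness 9 mm, joined by a core cylinder of radius 79 mm and height 107 mm. The lower flange rests on z = 0 and the three cylinders share a vertical axis.

The spool is on top of the table.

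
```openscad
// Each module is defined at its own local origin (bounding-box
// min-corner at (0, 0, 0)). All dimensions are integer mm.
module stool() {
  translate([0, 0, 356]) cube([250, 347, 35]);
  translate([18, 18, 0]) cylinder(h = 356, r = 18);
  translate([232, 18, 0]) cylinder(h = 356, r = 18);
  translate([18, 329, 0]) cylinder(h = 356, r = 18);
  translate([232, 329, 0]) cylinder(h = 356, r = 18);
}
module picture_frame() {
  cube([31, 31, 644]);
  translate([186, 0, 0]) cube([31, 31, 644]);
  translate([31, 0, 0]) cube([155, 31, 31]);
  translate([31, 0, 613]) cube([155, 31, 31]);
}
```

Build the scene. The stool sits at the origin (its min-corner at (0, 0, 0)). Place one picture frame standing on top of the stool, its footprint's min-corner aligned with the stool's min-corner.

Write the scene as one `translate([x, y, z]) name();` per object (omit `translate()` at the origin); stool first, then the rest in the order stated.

stool();
translate([0, 0, 391]) picture_frame();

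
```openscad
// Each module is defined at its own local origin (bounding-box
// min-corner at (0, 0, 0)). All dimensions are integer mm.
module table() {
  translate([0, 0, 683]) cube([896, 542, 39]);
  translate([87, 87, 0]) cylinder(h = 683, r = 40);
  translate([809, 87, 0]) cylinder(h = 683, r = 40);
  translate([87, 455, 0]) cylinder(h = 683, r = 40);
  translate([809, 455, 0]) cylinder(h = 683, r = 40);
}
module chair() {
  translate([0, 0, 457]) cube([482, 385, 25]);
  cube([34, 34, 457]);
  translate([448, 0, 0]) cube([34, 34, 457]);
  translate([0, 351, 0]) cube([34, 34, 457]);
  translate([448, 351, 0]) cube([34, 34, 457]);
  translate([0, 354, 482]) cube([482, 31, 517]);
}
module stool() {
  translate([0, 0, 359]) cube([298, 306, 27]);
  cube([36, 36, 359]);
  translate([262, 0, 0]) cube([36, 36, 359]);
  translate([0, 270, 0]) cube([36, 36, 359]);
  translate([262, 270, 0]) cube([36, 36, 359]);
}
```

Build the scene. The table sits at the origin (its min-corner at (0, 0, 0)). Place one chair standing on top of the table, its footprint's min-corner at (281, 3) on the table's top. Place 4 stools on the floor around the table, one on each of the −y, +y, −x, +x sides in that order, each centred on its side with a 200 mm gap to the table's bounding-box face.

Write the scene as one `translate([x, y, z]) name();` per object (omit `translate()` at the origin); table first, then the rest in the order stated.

table();
translate([281, 3, 722]) chair();
translate([299, -506, 0]) stool();
translate([299, 742, 0]) stool();
translate([-498, 118, 0]) stool();
translate([1096, 118, 0]) stool();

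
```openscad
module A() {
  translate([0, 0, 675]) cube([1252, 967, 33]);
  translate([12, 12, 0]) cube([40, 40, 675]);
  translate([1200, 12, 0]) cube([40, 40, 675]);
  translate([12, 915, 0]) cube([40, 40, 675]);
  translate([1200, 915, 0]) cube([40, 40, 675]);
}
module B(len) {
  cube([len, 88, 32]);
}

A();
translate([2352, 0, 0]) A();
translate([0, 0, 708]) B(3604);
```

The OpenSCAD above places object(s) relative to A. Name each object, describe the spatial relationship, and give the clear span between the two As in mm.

Second table starts at x = 2352; first ends at x = 1252; clear span = 2352 − 1252 = 1100 mm.

A is a table. B is a beam. A beam spans the tops of two tables. The clear span between the two tables is 1100 mm.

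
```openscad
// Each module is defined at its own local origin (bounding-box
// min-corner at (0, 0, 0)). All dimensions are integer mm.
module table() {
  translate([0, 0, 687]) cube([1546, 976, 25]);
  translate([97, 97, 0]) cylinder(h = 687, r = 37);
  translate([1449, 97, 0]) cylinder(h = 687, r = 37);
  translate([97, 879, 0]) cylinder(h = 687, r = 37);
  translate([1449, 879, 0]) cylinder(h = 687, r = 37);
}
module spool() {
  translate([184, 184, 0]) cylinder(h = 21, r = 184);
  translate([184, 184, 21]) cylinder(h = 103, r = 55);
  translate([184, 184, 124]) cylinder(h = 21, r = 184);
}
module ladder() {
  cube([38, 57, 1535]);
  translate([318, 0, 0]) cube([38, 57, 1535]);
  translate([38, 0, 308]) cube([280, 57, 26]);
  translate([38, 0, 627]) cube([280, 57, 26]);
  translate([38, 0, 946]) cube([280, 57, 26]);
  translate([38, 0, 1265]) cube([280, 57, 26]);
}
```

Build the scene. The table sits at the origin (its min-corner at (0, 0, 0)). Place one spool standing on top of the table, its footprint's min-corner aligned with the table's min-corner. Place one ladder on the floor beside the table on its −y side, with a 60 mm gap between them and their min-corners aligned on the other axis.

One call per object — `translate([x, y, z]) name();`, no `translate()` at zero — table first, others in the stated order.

table();
translate([0, 0, 712]) spool();
translate([0, -117, 0]) ladder();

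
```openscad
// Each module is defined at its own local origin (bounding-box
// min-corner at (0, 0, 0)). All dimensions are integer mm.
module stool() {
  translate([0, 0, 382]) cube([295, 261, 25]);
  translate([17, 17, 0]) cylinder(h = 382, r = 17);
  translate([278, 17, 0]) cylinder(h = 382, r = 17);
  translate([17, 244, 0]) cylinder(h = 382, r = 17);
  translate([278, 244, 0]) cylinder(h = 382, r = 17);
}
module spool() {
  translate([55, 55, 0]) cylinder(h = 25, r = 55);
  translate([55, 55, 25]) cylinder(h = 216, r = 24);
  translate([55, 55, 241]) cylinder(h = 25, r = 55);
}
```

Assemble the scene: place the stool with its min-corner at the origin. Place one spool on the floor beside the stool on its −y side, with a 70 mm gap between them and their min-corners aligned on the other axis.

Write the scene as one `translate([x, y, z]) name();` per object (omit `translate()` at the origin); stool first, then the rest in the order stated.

stool();
translate([0, -180, 0]) spool();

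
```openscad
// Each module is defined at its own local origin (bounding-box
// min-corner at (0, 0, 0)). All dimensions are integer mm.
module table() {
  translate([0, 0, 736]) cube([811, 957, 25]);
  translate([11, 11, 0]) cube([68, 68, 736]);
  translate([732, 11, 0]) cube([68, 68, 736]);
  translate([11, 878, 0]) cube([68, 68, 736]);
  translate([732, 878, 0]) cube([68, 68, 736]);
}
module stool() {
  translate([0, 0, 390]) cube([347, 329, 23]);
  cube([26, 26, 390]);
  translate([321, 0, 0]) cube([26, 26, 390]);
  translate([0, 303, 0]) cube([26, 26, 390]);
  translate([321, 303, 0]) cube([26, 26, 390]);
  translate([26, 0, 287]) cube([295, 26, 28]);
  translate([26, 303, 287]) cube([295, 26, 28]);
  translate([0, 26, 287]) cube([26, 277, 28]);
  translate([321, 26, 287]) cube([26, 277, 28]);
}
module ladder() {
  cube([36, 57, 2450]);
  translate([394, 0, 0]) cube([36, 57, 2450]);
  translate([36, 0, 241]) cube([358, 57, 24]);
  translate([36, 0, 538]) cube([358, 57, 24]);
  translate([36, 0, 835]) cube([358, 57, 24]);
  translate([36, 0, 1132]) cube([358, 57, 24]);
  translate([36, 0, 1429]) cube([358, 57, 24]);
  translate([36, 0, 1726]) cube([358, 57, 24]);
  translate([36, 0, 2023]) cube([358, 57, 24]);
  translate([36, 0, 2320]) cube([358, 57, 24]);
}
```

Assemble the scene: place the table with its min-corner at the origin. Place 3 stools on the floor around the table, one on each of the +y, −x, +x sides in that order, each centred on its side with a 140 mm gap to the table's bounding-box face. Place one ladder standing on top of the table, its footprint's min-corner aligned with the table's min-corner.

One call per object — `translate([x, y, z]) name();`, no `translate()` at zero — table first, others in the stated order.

table();
translate([232, 1097, 0]) stool();
translate([-487, 314, 0]) stool();
translate([951, 314, 0]) stool();
translate([0, 0, 761]) ladder();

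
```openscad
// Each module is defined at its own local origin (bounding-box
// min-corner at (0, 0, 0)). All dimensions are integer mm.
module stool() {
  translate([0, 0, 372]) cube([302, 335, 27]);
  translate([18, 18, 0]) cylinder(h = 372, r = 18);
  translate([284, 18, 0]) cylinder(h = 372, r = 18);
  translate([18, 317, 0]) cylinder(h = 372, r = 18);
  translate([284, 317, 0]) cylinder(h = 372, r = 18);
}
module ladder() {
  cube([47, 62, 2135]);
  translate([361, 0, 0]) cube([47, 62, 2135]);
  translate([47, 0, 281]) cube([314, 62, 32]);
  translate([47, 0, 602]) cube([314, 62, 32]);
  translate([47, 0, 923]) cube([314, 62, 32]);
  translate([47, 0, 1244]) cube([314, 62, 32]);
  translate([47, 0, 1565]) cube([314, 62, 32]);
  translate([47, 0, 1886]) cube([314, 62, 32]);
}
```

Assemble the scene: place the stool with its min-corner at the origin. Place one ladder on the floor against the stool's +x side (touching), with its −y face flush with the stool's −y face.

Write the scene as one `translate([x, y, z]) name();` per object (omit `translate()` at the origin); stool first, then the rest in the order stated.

stool();
translate([302, 0, 0]) ladder();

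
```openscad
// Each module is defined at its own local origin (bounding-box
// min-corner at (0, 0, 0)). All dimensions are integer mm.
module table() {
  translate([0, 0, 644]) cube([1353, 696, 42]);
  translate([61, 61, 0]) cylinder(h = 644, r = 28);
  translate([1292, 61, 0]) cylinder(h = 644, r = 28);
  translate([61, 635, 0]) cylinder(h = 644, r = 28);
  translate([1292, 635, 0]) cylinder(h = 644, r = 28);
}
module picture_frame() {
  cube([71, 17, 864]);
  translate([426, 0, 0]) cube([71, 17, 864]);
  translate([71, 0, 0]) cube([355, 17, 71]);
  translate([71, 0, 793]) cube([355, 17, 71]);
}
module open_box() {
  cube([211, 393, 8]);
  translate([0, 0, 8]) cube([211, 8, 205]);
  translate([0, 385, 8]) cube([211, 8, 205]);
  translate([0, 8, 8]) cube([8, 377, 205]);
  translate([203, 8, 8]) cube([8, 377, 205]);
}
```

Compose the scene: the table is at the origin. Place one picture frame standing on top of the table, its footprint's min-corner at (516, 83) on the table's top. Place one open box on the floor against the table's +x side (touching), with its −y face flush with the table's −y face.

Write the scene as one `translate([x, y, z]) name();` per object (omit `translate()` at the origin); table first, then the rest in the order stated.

table();
translate([516, 83, 686]) picture_frame();
translate([1353, 0, 0]) open_box();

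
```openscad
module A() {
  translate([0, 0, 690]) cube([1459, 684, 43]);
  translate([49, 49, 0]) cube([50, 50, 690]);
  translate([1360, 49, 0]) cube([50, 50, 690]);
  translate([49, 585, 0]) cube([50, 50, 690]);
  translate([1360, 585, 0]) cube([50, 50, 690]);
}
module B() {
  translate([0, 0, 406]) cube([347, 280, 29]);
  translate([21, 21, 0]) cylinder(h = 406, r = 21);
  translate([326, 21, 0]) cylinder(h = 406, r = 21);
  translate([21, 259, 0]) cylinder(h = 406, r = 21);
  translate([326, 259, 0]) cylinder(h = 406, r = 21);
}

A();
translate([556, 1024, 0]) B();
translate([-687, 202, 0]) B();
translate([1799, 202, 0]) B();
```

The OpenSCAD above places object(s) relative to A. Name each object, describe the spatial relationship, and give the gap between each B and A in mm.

A is a table. B is a stool. Three stools sit around the table at the +y, −x, +x sides. The gap between each stool and the table is 340 mm.

Each stool's nearest face is 340 mm from the table's bounding box.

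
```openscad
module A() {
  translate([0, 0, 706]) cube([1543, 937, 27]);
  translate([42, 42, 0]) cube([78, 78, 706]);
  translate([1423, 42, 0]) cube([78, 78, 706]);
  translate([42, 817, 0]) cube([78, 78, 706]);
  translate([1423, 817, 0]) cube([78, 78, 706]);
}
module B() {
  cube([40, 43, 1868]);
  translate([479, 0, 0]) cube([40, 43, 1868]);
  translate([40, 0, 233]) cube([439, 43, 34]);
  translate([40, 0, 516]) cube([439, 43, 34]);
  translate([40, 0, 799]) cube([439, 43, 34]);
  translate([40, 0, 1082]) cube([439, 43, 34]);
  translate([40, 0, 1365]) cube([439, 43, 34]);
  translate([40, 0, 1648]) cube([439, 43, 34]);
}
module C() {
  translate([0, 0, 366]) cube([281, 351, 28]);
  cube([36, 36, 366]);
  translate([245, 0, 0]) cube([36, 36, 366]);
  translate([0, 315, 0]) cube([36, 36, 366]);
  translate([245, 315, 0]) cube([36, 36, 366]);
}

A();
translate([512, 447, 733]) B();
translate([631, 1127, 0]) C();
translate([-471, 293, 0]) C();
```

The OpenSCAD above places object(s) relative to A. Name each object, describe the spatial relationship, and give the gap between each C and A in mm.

Each stool's nearest face is 190 mm from the table's bounding box.

A is a table. B is a ladder. C is a stool. The ladder is on top of the table, centred. Two stools sit around the table at the +y, −x sides. The gap between each stool and the table is 190 mm.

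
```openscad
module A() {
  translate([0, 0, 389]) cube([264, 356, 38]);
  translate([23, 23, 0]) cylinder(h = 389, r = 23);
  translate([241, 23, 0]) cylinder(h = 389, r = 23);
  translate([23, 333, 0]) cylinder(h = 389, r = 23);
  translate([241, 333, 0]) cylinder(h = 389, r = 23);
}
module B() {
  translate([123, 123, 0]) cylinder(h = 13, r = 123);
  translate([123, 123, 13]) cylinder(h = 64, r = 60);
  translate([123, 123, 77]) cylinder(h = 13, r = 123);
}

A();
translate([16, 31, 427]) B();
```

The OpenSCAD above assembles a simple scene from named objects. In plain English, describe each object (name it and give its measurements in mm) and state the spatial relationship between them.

A is a four-legged stool. The seat is 264×356 mm, 38 mm thick, top at z = 427 mm. It stands on four round legs, each 46 mm in diameter, from z = 0 to the seat underside, each leg's axis is inset half a diameter from the nearest pair of seat edges (so the leg's bounding box is flush with the corner).

B is a spool: two coaxial disc flanges of radius 123 mm and thickness 13 mm, joined by a core cylinder of radius 60 mm and height 64 mm. The lower flange rests on z = 0 and the three cylinders share a vertical axis.

The spool is on top of the stool.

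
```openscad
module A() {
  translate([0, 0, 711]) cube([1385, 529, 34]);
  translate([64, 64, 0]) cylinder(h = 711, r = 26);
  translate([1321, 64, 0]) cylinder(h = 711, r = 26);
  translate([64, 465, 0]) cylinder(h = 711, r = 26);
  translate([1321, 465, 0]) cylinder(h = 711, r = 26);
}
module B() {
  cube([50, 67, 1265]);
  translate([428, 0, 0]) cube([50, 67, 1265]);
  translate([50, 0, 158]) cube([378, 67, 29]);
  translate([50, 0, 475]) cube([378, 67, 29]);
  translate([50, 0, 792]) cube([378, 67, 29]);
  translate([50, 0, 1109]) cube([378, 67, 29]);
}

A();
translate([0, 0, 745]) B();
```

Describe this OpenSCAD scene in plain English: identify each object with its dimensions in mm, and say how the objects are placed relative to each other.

A is a table: top 1385 mm (x) × 529 mm (y), 34 mm thick, upper face at z = 745 mm, on four round legs of 52 mm diameter, each leg's bounding box inset 38 mm from the nearest pair of top edges, running from z = 0 to the bottom of the top.

B is a straight ladder. Two 50×67 mm vertical rails, 1265 mm tall, stand 478 mm apart (outside-to-outside) with their front faces coplanar on the −y side. 4 rungs, each 67 mm deep and 29 mm tall, span between the inner faces of the rails, front faces flush with the rails. The lowest rung's underside is at z = 158 mm and rungs are spaced 317 mm apart (underside to underside).

The ladder is on top of the table.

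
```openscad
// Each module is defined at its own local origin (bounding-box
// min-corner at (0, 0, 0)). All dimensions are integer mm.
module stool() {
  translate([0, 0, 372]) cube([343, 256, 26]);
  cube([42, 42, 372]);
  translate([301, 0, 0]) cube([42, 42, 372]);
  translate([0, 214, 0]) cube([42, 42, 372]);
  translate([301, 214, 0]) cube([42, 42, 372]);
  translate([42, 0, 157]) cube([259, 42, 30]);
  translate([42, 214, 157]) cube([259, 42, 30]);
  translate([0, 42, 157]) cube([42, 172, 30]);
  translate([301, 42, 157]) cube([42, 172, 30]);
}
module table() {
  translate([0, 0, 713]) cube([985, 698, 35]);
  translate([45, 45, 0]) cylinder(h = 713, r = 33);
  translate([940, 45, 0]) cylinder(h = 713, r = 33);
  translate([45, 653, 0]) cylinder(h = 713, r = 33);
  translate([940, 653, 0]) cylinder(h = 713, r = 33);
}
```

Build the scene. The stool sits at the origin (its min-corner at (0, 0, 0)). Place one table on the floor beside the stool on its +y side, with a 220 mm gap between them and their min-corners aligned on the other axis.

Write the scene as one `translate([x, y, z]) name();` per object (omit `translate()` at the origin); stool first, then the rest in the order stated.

stool();
translate([0, 476, 0]) table();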